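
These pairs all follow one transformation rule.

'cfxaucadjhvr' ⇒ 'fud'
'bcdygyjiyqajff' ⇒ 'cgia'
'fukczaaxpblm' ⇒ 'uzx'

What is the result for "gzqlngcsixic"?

zns

What's happening: delete the last 3 characters, then keep one character in every 3, starting at position 2 (positions 2nd, 5th, 8th, ...).
"gzqlngcsixic" → "gzqlngcsi" → "zns".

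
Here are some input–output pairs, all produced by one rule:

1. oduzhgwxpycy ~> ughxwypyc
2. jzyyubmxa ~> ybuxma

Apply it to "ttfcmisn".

fimns

What's happening: swap each adjacent pair of characters (1↔2, 3↔4, ...), then delete the first 3 characters.
Applying both steps to "ttfcmisn": "ttcfimns", then "fimns".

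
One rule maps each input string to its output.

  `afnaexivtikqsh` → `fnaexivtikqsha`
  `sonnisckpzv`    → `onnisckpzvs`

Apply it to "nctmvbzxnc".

ctmvbzxncn

Each output is the input with this applied: move the first character to the end.
For "nctmvbzxnc" the result is "ctmvbzxncn".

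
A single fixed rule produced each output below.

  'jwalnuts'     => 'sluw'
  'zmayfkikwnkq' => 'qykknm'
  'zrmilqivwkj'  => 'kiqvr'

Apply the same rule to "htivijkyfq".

qvjyt

The transformation: keep every other character starting from the second (positions 2nd, 4th, 6th, ...), then swap the first and last characters.
Applying both steps to "htivijkyfq": "tvjyq", then "qvjyt".
(Check on "zrmilqivwkj": → "riqvk" → "kiqvr" ✓)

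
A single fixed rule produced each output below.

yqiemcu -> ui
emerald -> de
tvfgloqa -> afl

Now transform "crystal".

In each case the input is transformed by: take characters alternately from the front and the back (1st, last, 2nd, 2nd-last, ...), then keep one character in every 3, starting at position 2 (positions 2nd, 5th, 8th, ...).
On "crystal": the first step gives "clrayts", and the second then gives "ly".
(Check on "emerald": → "edmlear" → "de" ✓)

ly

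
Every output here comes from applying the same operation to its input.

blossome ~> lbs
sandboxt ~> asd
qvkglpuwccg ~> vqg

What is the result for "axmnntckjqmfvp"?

xan

Rule — swap each adjacent pair of characters (1↔2, 3↔4, ...), then keep only the first 3 characters.
On "axmnntckjqmfvp": the first step gives "xanmtnkcqjfmpv", and the second then gives "xan".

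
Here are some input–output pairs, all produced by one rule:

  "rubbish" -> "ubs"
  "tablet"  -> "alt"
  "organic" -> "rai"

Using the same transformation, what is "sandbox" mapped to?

ado

The pattern: keep every other character starting from the second (positions 2nd, 4th, 6th, ...).
"sandbox" → "ado".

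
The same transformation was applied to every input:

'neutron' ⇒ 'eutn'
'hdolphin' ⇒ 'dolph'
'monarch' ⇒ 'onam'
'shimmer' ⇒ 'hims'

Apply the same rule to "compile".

What's happening: delete the last 3 characters, then move the first character to the end.
Applying both steps to "compile": "comp", then "ompc".

ompc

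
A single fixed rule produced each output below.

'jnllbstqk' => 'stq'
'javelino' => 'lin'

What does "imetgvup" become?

The pattern: delete the last character, then keep only the last 3 characters.
"imetgvup" → "imetgvu" → "gvu".

gvu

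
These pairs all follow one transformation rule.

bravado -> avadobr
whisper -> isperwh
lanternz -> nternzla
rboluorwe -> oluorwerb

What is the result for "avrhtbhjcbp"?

Rule — move the first 2 characters to the end (rotate left by 2).
"avrhtbhjcbp" → "rhtbhjcbpav".

rhtbhjcbpav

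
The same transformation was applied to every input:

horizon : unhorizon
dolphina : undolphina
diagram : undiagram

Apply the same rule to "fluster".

unfluster

Rule — prepend "un".
For "fluster" the result is "unfluster".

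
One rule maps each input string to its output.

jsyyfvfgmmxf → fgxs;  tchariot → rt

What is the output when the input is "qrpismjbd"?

sbr

Each output is the input with this applied: move the first 2 characters to the end (rotate left by 2), then keep one character in every 3, starting at position 3 (positions 3rd, 6th, 9th, ...).
Working it through for "qrpismjbd": intermediate "pismjbdqr", final "sbr".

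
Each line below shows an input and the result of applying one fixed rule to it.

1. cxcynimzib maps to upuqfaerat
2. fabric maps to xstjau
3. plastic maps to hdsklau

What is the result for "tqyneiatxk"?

liqfwaslpc

Rule — shift every letter 8 places backward in the alphabet (wrapping around).
So "tqyneiatxk" becomes "liqfwaslpc".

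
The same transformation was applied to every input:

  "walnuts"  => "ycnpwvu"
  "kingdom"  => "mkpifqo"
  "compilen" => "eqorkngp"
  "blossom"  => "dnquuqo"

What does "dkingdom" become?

Looking at the pairs, the operation is to shift every letter 2 places forward in the alphabet (wrapping around).
On "dkingdom" that produces "fmkpifqo".

fmkpifqo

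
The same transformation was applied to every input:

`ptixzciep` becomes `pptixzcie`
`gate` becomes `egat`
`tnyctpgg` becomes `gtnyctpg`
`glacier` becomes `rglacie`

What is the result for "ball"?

The rule is to move the last character to the front.
Doing the same to "ball": "lbal".

lbal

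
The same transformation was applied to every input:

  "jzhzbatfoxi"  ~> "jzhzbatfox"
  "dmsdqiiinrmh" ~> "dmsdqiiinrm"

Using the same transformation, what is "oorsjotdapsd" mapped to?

oorsjotdaps

The transformation: delete the last character.
"oorsjotdapsd" → "oorsjotdaps".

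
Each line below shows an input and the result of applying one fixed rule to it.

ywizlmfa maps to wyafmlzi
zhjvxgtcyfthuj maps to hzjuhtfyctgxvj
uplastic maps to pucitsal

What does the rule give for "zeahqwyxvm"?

The transformation: move the first 2 characters to the end (rotate left by 2), then reverse the string.
For "zeahqwyxvm", step one produces "ahqwyxvmze"; step two turns that into "ezmvxywqha".

ezmvxywqha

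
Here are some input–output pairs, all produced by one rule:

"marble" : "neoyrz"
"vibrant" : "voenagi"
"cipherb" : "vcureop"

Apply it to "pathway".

ngujnlc

Rule — shift every letter 13 places forward in the alphabet (wrapping around) — i.e. ROT13, then move the first character to the end.
"pathway" → "cngujnl" → "ngujnlc".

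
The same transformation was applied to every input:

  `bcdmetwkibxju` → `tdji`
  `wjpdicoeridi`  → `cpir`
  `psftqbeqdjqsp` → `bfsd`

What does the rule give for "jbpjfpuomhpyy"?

The transformation: keep one character in every 3, starting at position 3 (positions 3rd, 6th, 9th, ...), then swap each adjacent pair of characters (1↔2, 3↔4, ...).
On "jbpjfpuomhpyy": the first step gives "ppmy", and the second then gives "ppym".

ppym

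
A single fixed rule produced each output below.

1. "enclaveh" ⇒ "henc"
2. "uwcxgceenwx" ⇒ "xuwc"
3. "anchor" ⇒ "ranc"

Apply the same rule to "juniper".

rjun

Looking at the pairs, the operation is to move the first 3 characters to the end (rotate left by 3), then keep only the last 4 characters.
Applying that to "juniper" gives "rjun".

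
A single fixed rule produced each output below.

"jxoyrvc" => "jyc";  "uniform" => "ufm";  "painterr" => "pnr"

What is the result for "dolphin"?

What's happening: keep one character in every 3, starting at position 1 (positions 1st, 4th, 7th, ...).
On "dolphin" that produces "dpn".

dpn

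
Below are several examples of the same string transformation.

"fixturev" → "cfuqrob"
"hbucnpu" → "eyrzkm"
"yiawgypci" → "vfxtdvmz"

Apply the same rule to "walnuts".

txikrq

The transformation: shift every letter 3 places backward in the alphabet (wrapping around), then delete the last character.
Applying both steps to "walnuts": "txikrqp", then "txikrq".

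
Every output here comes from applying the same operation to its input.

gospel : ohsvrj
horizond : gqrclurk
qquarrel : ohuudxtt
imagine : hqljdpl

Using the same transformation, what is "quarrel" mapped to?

Rule — reverse the string, then shift every letter 3 places forward in the alphabet (wrapping around).
Applying both steps to "quarrel": "lerrauq", then "ohuudxt".

ohuudxt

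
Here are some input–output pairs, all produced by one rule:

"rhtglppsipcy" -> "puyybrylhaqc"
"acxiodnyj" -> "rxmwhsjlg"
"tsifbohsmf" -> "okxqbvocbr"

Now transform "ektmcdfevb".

Looking at the pairs, the operation is to move the first 3 characters to the end (rotate left by 3), then shift every letter 9 places forward in the alphabet (wrapping around).
Starting from "ektmcdfevb": after the first operation, "mcdfevbekt"; after the second, "vlmonekntc".
(Check on "tsifbohsmf": → "fbohsmftsi" → "okxqbvocbr" ✓)

vlmonekntc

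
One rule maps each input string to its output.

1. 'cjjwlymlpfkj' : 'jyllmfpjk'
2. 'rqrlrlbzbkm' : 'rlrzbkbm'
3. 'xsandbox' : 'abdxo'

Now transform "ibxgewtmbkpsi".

xwemtkbspi

The transformation: swap each adjacent pair of characters (1↔2, 3↔4, ...), then delete the first 3 characters.
For "ibxgewtmbkpsi" the result is "xwemtkbspi".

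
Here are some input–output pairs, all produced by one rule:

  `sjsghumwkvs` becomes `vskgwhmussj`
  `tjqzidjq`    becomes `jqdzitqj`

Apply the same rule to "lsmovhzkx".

kmzohvlxs

The transformation: take characters alternately from the front and the back (1st, last, 2nd, 2nd-last, ...), then move the first 3 characters to the end (rotate left by 3).
On "lsmovhzkx": the first step gives "lxskmzohv", and the second then gives "kmzohvlxs".
(Check on "tjqzidjq": → "tqjjqdzi" → "jqdzitqj" ✓)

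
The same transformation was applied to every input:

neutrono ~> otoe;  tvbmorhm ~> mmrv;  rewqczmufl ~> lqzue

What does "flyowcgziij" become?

What's happening: keep every other character starting from the second (positions 2nd, 4th, 6th, ...), then swap the first and last characters.
For "flyowcgziij", step one produces "loczi"; step two turns that into "ioczl".

ioczl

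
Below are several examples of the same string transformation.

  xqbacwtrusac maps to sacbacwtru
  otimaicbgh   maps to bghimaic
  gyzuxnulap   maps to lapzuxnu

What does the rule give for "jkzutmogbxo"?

What's happening: delete the first 2 characters, then move the last 3 characters to the front (rotate right by 3).
"jkzutmogbxo" → "zutmogbxo" → "bxozutmog".

bxozutmog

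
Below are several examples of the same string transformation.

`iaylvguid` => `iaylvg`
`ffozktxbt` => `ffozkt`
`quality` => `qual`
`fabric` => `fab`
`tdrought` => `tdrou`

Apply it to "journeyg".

journ

Rule — delete the last 3 characters.
"journeyg" → "journ".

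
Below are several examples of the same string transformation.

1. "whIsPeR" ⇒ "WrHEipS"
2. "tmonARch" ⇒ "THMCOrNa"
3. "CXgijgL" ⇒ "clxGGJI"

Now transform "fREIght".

Each output is the input with this applied: take characters alternately from the front and the back (1st, last, 2nd, 2nd-last, ...), then flip the case of every letter.
Starting from "fREIght": after the first operation, "ftRhEgI"; after the second, "FTrHeGi".
(Check on "whIsPeR": → "wRheIPs" → "WrHEipS" ✓)

FTrHeGi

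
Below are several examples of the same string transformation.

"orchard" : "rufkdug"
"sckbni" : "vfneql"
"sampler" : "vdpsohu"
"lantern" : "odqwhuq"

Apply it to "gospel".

Each output is the input with this applied: shift every letter 3 places forward in the alphabet (wrapping around).
For "gospel" the result is "jrvsho".

jrvsho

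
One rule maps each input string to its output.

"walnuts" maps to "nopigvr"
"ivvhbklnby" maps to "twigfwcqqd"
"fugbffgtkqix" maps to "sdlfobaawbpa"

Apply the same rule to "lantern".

Each output is the input with this applied: reverse the string, then shift every letter 5 places backward in the alphabet (wrapping around).
For "lantern", step one produces "nretnal"; step two turns that into "imzoivg".

imzoivg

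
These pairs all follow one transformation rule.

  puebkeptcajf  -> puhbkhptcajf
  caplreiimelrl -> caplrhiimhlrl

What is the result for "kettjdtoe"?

The pattern: replace every "e" with "h".
For "kettjdtoe" the result is "khttjdtoh".

khttjdtoh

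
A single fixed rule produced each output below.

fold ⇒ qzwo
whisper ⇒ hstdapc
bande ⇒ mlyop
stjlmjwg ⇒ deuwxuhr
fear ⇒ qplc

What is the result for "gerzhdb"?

rpcksom

The pattern: shift every letter 11 places forward in the alphabet (wrapping around).
"gerzhdb" → "rpcksom".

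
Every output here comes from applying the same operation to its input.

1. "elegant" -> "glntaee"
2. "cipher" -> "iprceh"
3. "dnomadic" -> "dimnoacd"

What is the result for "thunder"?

nrtudeh

Each output is the input with this applied: sort the characters into alphabetical order, then move the first 3 characters to the end (rotate left by 3).
Applying both steps to "thunder": "dehnrtu", then "nrtudeh".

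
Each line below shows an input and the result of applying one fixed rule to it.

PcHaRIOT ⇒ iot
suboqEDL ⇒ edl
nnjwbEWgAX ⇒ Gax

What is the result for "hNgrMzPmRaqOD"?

Qod

In each case the input is transformed by: flip the case of every letter, then keep only the last 3 characters.
Working it through for "hNgrMzPmRaqOD": intermediate "HnGRmZpMrAQod", final "Qod".
(Check on "PcHaRIOT": → "pChAriot" → "iot" ✓)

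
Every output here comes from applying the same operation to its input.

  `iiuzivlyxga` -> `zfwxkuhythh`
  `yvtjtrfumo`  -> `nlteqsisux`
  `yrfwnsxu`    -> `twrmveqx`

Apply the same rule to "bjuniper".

What's happening: reverse the string, then shift every letter 1 place backward in the alphabet (wrapping around).
Starting from "bjuniper": after the first operation, "repinujb"; after the second, "qdohmtia".

qdohmtia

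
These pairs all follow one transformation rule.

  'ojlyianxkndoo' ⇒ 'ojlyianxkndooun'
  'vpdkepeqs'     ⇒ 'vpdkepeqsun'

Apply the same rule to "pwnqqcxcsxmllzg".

What's happening: append "un".
Doing the same to "pwnqqcxcsxmllzg": "pwnqqcxcsxmllzgun".

pwnqqcxcsxmllzgun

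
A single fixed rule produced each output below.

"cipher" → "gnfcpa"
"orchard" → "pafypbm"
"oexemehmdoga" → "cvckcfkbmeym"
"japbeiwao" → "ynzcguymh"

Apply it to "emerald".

Rule — move the first character to the end, then shift every letter 2 places backward in the alphabet (wrapping around).
Working it through for "emerald": intermediate "meralde", final "kcpyjbc".

kcpyjbc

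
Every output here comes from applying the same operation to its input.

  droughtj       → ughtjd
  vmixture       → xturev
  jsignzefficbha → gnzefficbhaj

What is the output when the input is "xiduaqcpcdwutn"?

The transformation: move the first character to the end, then delete the first 2 characters.
Doing the same to "xiduaqcpcdwutn": "uaqcpcdwutnx".

uaqcpcdwutnx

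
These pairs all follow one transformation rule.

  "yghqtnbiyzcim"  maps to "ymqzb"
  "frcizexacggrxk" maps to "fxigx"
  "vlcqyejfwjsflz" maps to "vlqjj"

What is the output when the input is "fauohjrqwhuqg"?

In each case the input is transformed by: keep one character in every 3, starting at position 1 (positions 1st, 4th, 7th, ...), then take characters alternately from the front and the back (1st, last, 2nd, 2nd-last, ...).
"fauohjrqwhuqg" → "forhg" → "fgohr".
(Check on "frcizexacggrxk": → "fixgx" → "fxigx" ✓)

fgohr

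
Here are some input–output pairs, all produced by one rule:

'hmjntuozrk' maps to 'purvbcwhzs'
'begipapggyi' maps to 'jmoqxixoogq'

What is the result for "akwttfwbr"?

isebbnejz

The transformation: shift every letter 8 places forward in the alphabet (wrapping around).
"akwttfwbr" → "isebbnejz".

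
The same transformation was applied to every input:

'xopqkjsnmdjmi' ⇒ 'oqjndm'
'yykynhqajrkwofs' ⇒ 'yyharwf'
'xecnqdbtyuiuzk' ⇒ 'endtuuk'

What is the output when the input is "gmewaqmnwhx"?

mwqnh

The rule is to keep every other character starting from the second (positions 2nd, 4th, 6th, ...).
"gmewaqmnwhx" → "mwqnh".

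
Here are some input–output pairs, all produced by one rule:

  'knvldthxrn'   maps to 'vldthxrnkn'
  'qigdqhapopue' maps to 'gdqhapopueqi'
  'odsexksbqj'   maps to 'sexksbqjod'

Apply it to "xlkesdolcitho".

kesdolcithoxl

In each case the input is transformed by: move the first 2 characters to the end (rotate left by 2).
Doing the same to "xlkesdolcitho": "kesdolcithoxl".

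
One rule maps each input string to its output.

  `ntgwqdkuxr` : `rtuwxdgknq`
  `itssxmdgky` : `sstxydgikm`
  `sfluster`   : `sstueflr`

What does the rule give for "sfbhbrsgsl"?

lrsssbbfgh

What's happening: sort the characters into alphabetical order, then swap the front and back halves of the string.
"sfbhbrsgsl" → "bbfghlrsss" → "lrsssbbfgh".
(Check on "itssxmdgky": → "dgikmsstxy" → "sstxydgikm" ✓)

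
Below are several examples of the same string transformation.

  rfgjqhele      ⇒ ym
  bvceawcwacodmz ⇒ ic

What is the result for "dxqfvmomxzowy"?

ke

What's happening: shift every letter 7 places forward in the alphabet (wrapping around), then keep only the first 2 characters.
"dxqfvmomxzowy" → "kexmctvtegvdf" → "ke".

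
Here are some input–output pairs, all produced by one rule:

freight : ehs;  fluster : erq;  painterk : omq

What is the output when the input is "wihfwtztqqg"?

The transformation: keep one character in every 3, starting at position 1 (positions 1st, 4th, 7th, ...), then shift every letter 1 place backward in the alphabet (wrapping around).
Doing the same to "wihfwtztqqg": "veyp".

veyp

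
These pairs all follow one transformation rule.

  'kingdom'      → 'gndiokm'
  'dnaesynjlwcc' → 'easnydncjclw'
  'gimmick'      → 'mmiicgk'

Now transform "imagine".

gaimnie

Rule — move the first 3 characters to the end (rotate left by 3), then take characters alternately from the front and the back (1st, last, 2nd, 2nd-last, ...).
For "imagine" the result is "gaimnie".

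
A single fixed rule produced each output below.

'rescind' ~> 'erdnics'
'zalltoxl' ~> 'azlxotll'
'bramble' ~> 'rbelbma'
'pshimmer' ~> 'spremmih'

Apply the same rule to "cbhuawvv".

Looking at the pairs, the operation is to reverse the string, then move the last 2 characters to the front (rotate right by 2).
Working it through for "cbhuawvv": intermediate "vvwauhbc", final "bcvvwauh".

bcvvwauh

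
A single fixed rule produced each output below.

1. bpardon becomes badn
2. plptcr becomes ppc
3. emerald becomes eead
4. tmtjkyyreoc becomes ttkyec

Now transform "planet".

pae

The rule is to keep every other character starting from the first (positions 1st, 3rd, 5th, ...).
Applying that to "planet" gives "pae".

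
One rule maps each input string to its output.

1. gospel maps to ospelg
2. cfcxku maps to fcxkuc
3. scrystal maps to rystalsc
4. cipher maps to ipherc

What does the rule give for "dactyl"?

The rule is to swap the front and back halves of the string, then move the last 2 characters to the front (rotate right by 2).
Starting from "dactyl": after the first operation, "tyldac"; after the second, "actyld".

actyld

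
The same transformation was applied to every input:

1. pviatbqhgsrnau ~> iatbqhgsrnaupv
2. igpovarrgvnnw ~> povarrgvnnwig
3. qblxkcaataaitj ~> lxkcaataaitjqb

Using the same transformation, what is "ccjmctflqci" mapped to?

Each output is the input with this applied: move the first 2 characters to the end (rotate left by 2).
Doing the same to "ccjmctflqci": "jmctflqcicc".

jmctflqcicc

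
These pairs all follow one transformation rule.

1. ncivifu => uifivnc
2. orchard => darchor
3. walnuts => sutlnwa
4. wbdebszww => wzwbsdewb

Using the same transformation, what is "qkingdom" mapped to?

The transformation: swap each adjacent pair of characters (1↔2, 3↔4, ...), then reverse the string.
On "qkingdom": the first step gives "kqnidgmo", and the second then gives "omgdinqk".

omgdinqk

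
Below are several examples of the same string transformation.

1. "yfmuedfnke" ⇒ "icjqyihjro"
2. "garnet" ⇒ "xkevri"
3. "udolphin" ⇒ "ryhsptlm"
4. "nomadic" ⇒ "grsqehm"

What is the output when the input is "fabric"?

Each output is the input with this applied: move the last character to the front, then shift every letter 4 places forward in the alphabet (wrapping around).
For "fabric" the result is "gjefvm".

gjefvm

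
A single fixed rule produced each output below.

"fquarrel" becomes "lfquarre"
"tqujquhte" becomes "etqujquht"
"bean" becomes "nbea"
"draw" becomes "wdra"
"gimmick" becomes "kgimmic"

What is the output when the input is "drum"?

mdru

Looking at the pairs, the operation is to move the last character to the front.
Doing the same to "drum": "mdru".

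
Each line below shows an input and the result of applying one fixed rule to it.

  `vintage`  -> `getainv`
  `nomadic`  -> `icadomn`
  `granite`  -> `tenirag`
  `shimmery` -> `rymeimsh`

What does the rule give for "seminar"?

The transformation: reverse the string, then swap each adjacent pair of characters (1↔2, 3↔4, ...).
"seminar" → "ranimes" → "arinems".

arinems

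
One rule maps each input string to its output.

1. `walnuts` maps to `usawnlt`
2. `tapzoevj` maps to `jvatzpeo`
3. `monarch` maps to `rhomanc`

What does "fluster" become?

trlfsue

The pattern: swap each adjacent pair of characters (1↔2, 3↔4, ...), then move the last 2 characters to the front (rotate right by 2).
Applying both steps to "fluster": "lfsuetr", then "trlfsue".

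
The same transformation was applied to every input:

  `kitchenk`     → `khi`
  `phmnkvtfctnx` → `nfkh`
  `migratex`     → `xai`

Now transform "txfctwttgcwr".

The pattern: keep one character in every 3, starting at position 2 (positions 2nd, 5th, 8th, ...), then reverse the string.
Starting from "txfctwttgcwr": after the first operation, "xttw"; after the second, "wttx".

wttx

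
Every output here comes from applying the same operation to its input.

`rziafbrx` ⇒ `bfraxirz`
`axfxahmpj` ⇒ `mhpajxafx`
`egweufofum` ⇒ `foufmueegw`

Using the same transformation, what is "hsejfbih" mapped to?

bfijhehs

The pattern: move the last 3 characters to the front (rotate right by 3), then take characters alternately from the front and the back (1st, last, 2nd, 2nd-last, ...).
For "hsejfbih", step one produces "bihhsejf"; step two turns that into "bfijhehs".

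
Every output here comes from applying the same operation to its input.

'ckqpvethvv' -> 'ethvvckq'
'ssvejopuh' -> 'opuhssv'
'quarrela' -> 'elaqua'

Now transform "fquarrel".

The pattern: move the first 3 characters to the end (rotate left by 3), then delete the first 2 characters.
On "fquarrel": the first step gives "arrelfqu", and the second then gives "relfqu".

relfqu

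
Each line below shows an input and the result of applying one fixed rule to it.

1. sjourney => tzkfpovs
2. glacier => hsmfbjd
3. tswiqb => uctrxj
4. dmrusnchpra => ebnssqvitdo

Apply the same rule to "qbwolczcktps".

In each case the input is transformed by: take characters alternately from the front and the back (1st, last, 2nd, 2nd-last, ...), then shift every letter 1 place forward in the alphabet (wrapping around).
Applying that to "qbwolczcktps" gives "rtcqxuplmdda".

rtcqxuplmdda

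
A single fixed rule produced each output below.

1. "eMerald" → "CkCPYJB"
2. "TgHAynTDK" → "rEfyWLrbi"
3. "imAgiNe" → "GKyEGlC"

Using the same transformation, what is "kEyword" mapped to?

Each output is the input with this applied: flip the case of every letter, then shift every letter 2 places backward in the alphabet (wrapping around).
Starting from "kEyword": after the first operation, "KeYWORD"; after the second, "IcWUMPB".

IcWUMPB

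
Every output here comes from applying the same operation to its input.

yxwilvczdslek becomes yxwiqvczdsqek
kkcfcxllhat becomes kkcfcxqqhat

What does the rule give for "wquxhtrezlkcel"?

The pattern: replace every "l" with "q".
So "wquxhtrezlkcel" becomes "wquxhtrezqkceq".

wquxhtrezqkceq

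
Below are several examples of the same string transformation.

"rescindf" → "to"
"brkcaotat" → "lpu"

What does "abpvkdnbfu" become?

The transformation: shift every letter 1 place forward in the alphabet (wrapping around), then keep one character in every 3, starting at position 3 (positions 3rd, 6th, 9th, ...).
Applying both steps to "abpvkdnbfu": "bcqwleocgv", then "qeg".
(Check on "rescindf": → "sftdjoeg" → "to" ✓)

qeg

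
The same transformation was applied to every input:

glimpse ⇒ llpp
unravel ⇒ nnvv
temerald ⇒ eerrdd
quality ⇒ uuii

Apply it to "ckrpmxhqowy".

Each output is the input with this applied: keep one character in every 3, starting at position 2 (positions 2nd, 5th, 8th, ...), then double every character.
"ckrpmxhqowy" → "kmqy" → "kkmmqqyy".

kkmmqqyy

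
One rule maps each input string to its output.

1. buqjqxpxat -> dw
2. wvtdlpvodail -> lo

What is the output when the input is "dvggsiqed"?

What's happening: shift every letter 3 places forward in the alphabet (wrapping around), then keep only the last 2 characters.
Doing the same to "dvggsiqed": "hg".

hg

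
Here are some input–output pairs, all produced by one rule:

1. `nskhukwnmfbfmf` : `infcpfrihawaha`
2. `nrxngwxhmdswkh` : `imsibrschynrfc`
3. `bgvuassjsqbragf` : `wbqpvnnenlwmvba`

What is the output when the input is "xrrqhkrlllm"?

smmlcfmgggh

Each output is the input with this applied: shift every letter 5 places backward in the alphabet (wrapping around).
"xrrqhkrlllm" → "smmlcfmgggh".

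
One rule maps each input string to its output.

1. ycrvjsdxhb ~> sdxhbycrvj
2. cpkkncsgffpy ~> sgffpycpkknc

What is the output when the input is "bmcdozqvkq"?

zqvkqbmcdo

Looking at the pairs, the operation is to swap the front and back halves of the string.
On "bmcdozqvkq" that produces "zqvkqbmcdo".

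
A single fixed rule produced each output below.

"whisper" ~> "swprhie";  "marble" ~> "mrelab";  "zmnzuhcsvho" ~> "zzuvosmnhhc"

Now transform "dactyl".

tydlac

In each case the input is transformed by: sort the characters into reverse alphabetical order, then swap each adjacent pair of characters (1↔2, 3↔4, ...).
So "dactyl" becomes "tydlac".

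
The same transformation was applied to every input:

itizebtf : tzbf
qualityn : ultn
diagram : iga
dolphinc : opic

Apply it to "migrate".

irt

What's happening: keep every other character starting from the second (positions 2nd, 4th, 6th, ...).
Applying that to "migrate" gives "irt".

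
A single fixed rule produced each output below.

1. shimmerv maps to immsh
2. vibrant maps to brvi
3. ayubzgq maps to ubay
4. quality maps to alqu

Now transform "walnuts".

lnwa

The pattern: delete the last 3 characters, then move the first 2 characters to the end (rotate left by 2).
Starting from "walnuts": after the first operation, "waln"; after the second, "lnwa".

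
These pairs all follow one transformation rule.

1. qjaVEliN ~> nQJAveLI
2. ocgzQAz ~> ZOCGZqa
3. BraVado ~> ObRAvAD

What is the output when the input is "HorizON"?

The rule is to move the last character to the front, then flip the case of every letter.
For "HorizON", step one produces "NHorizO"; step two turns that into "nhORIZo".

nhORIZo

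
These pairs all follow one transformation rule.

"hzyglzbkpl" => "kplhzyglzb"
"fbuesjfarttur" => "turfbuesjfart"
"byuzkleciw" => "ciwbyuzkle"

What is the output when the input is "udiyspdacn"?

acnudiyspd

Looking at the pairs, the operation is to move the last 3 characters to the front (rotate right by 3).
Applying that to "udiyspdacn" gives "acnudiyspd".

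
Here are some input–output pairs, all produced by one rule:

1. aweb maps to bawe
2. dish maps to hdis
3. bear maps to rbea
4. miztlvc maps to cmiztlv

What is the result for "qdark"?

Each output is the input with this applied: move the last character to the front.
Applying that to "qdark" gives "kqdar".

kqdar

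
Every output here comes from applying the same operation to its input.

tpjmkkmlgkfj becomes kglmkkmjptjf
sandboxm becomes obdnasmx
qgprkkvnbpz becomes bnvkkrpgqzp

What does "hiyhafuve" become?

Rule — reverse the string, then move the first 2 characters to the end (rotate left by 2).
"hiyhafuve" → "ufahyihev".

ufahyihev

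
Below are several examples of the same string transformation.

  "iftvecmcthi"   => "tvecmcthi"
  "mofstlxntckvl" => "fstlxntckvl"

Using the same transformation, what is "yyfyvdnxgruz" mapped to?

fyvdnxgruz

In each case the input is transformed by: delete the first 2 characters.
Applying that to "yyfyvdnxgruz" gives "fyvdnxgruz".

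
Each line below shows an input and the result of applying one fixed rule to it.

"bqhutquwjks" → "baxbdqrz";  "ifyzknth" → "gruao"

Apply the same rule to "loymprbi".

Rule — shift every letter 7 places forward in the alphabet (wrapping around), then delete the first 3 characters.
On "loymprbi": the first step gives "svftwyip", and the second then gives "twyip".
(Check on "ifyzknth": → "pmfgruao" → "gruao" ✓)

twyip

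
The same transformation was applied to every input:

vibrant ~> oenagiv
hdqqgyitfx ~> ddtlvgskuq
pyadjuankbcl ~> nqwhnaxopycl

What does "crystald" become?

lfgnyqpe

What's happening: shift every letter 13 places forward in the alphabet (wrapping around) — i.e. ROT13, then move the first 2 characters to the end (rotate left by 2).
Working it through for "crystald": intermediate "pelfgnyq", final "lfgnyqpe".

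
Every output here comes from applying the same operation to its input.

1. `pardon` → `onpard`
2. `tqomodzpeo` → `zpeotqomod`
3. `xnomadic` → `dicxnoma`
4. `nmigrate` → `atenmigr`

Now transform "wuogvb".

In each case the input is transformed by: swap the front and back halves of the string, then move the first character to the end.
On "wuogvb": the first step gives "gvbwuo", and the second then gives "vbwuog".

vbwuog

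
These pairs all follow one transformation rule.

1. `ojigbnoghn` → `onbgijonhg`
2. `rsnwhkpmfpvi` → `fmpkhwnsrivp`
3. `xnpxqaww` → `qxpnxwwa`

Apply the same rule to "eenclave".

Rule — reverse the string, then move the first 3 characters to the end (rotate left by 3).
For "eenclave", step one produces "evalcnee"; step two turns that into "lcneeeva".

lcneeeva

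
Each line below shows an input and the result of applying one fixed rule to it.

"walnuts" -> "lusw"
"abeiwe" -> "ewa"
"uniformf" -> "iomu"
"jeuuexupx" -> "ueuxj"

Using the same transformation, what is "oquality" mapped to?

ulto

Looking at the pairs, the operation is to keep every other character starting from the first (positions 1st, 3rd, 5th, ...), then move the first character to the end.
Applying both steps to "oquality": "oult", then "ulto".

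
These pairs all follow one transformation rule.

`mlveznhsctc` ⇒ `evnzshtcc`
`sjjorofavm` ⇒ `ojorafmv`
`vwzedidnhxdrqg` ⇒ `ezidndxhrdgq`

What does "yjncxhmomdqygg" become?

In each case the input is transformed by: delete the first 2 characters, then swap each adjacent pair of characters (1↔2, 3↔4, ...).
"yjncxhmomdqygg" → "ncxhmomdqygg" → "cnhxomdmyqgg".

cnhxomdmyqgg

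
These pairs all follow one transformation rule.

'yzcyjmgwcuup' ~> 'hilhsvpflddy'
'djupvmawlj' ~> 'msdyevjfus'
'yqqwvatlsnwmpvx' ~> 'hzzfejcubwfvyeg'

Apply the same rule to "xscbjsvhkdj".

gblksbeqtms

The pattern: shift every letter 9 places forward in the alphabet (wrapping around).
For "xscbjsvhkdj" the result is "gblksbeqtms".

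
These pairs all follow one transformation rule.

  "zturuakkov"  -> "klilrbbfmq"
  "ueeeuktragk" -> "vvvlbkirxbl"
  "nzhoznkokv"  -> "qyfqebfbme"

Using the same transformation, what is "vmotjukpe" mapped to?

dfkalbgvm

The transformation: move the first character to the end, then shift every letter 9 places backward in the alphabet (wrapping around).
So "vmotjukpe" becomes "dfkalbgvm".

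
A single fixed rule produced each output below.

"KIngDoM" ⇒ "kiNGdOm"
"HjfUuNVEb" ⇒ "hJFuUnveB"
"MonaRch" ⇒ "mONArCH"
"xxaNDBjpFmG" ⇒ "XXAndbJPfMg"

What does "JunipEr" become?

jUNIPeR

Looking at the pairs, the operation is to flip the case of every letter.
On "JunipEr" that produces "jUNIPeR".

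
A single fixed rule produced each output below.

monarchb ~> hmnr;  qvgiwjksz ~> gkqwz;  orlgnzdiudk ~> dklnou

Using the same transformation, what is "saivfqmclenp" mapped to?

In each case the input is transformed by: keep every other character starting from the first (positions 1st, 3rd, 5th, ...), then sort the characters into alphabetical order.
Starting from "saivfqmclenp": after the first operation, "sifmln"; after the second, "filmns".

filmns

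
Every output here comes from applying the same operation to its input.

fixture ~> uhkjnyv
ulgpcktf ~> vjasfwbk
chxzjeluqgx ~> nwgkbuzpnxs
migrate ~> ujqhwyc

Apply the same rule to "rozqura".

qhkgpeh

The pattern: reverse the string, then shift every letter 10 places backward in the alphabet (wrapping around).
For "rozqura", step one produces "aruqzor"; step two turns that into "qhkgpeh".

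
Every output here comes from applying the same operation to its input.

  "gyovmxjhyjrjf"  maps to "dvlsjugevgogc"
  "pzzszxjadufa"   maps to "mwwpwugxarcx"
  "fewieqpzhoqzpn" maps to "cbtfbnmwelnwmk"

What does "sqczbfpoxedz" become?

Each output is the input with this applied: shift every letter 3 places backward in the alphabet (wrapping around).
So "sqczbfpoxedz" becomes "pnzwycmlubaw".

pnzwycmlubaw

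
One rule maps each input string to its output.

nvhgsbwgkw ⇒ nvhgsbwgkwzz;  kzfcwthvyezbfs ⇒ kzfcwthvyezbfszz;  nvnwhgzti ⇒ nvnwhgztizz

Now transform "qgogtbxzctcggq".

The transformation: append "zz".
So "qgogtbxzctcggq" becomes "qgogtbxzctcggqzz".

qgogtbxzctcggqzz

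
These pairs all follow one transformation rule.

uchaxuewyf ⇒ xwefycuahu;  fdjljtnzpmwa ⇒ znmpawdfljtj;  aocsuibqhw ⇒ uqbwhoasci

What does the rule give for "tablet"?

Each output is the input with this applied: swap each adjacent pair of characters (1↔2, 3↔4, ...), then swap the front and back halves of the string.
For "tablet", step one produces "atlbte"; step two turns that into "bteatl".
(Check on "aocsuibqhw": → "oasciuqbwh" → "uqbwhoasci" ✓)

bteatl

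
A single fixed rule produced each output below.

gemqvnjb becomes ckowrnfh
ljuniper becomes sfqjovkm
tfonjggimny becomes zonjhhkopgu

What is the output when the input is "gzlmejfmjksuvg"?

hwvtlkngkfnmah

What's happening: reverse the string, then shift every letter 1 place forward in the alphabet (wrapping around).
On "gzlmejfmjksuvg": the first step gives "gvuskjmfjemlzg", and the second then gives "hwvtlkngkfnmah".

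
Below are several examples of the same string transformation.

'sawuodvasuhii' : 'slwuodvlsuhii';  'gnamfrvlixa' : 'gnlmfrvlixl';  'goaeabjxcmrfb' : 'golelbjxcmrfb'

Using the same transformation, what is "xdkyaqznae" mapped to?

The rule is to replace every "a" with "l".
"xdkyaqznae" → "xdkylqznle".

xdkylqznle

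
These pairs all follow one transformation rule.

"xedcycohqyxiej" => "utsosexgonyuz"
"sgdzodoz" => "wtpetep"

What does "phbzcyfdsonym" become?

Each output is the input with this applied: shift every letter 10 places backward in the alphabet (wrapping around), then delete the first character.
Starting from "phbzcyfdsonym": after the first operation, "fxrpsovtiedoc"; after the second, "xrpsovtiedoc".
(Check on "sgdzodoz": → "iwtpetep" → "wtpetep" ✓)

xrpsovtiedoc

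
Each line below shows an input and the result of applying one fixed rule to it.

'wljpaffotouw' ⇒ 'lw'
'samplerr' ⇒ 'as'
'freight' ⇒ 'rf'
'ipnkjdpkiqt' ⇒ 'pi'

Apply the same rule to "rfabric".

fr

What's happening: swap each adjacent pair of characters (1↔2, 3↔4, ...), then keep only the first 2 characters.
Applying both steps to "rfabric": "frbairc", then "fr".
(Check on "samplerr": → "aspmelrr" → "as" ✓)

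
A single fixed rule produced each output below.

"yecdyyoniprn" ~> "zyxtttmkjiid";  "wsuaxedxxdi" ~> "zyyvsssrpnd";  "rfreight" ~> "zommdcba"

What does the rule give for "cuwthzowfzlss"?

xuurrponnjgca

What's happening: shift every letter 5 places backward in the alphabet (wrapping around), then sort the characters into reverse alphabetical order.
Starting from "cuwthzowfzlss": after the first operation, "xprocujraugnn"; after the second, "xuurrponnjgca".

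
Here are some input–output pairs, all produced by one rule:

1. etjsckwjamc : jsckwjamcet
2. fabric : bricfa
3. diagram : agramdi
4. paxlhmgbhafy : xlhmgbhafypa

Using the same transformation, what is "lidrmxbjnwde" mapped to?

drmxbjnwdeli

Each output is the input with this applied: move the first 2 characters to the end (rotate left by 2).
"lidrmxbjnwde" → "drmxbjnwdeli".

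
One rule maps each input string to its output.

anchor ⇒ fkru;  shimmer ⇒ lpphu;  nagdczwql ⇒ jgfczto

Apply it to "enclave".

Looking at the pairs, the operation is to shift every letter 3 places forward in the alphabet (wrapping around), then delete the first 2 characters.
For "enclave", step one produces "hqfodyh"; step two turns that into "fodyh".
(Check on "anchor": → "dqfkru" → "fkru" ✓)

fodyh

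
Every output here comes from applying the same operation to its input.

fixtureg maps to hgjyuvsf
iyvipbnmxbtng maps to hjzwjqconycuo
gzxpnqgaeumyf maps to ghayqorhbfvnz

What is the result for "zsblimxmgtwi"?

The rule is to move the last character to the front, then shift every letter 1 place forward in the alphabet (wrapping around).
For "zsblimxmgtwi", step one produces "izsblimxmgtw"; step two turns that into "jatcmjnynhux".

jatcmjnynhux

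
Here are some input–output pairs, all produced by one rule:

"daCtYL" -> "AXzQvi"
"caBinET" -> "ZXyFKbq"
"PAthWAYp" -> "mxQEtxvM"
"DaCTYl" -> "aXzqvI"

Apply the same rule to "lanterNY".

Rule — shift every letter 3 places backward in the alphabet (wrapping around), then flip the case of every letter.
On "lanterNY" that produces "IXKQBOkv".

IXKQBOkv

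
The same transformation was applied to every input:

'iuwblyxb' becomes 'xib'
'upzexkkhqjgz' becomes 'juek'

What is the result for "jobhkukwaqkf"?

qjhk

What's happening: keep one character in every 3, starting at position 1 (positions 1st, 4th, 7th, ...), then move the last character to the front.
For "jobhkukwaqkf" the result is "qjhk".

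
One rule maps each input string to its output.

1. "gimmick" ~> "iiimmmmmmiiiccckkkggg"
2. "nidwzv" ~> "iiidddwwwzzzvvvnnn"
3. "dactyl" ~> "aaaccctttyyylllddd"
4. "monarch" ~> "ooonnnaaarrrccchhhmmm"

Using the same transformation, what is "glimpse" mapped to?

What's happening: repeat every character 3 times, then move the first 3 characters to the end (rotate left by 3).
Applying both steps to "glimpse": "gggllliiimmmpppssseee", then "llliiimmmpppssseeeggg".

llliiimmmpppssseeeggg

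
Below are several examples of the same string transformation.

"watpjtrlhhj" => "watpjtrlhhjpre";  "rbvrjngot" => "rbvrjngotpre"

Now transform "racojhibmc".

racojhibmcpre

Rule — append "pre".
For "racojhibmc" the result is "racojhibmcpre".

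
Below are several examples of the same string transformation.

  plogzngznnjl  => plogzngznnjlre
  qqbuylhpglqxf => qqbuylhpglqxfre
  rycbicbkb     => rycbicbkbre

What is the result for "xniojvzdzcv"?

xniojvzdzcvre

The transformation: append "re".
"xniojvzdzcv" → "xniojvzdzcvre".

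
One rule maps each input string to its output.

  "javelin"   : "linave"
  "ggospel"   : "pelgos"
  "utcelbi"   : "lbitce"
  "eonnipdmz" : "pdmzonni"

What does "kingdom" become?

Looking at the pairs, the operation is to delete the first character, then swap the front and back halves of the string.
"kingdom" → "doming".
(Check on "utcelbi": → "tcelbi" → "lbitce" ✓)

doming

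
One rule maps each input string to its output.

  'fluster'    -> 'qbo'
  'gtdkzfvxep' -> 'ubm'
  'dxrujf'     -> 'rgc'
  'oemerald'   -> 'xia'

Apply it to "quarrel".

obi

The pattern: shift every letter 3 places backward in the alphabet (wrapping around), then keep only the last 3 characters.
"quarrel" → "obi".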